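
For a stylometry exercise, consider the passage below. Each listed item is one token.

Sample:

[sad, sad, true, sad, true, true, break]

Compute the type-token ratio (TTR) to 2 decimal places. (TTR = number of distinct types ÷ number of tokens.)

0.43

N = 7 tokens, V = 3 types.
TTR = V / N = 3 / 7 = 0.43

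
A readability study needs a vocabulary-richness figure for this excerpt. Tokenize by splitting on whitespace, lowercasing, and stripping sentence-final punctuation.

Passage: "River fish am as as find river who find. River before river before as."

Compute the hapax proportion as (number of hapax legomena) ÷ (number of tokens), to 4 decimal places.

0.2143

Frequencies: river:4, as:3, find:2, before:2, fish:1, am:1, who:1
Hapax count = 3; token count = 14.
Ratio = 3 / 14 = 0.2143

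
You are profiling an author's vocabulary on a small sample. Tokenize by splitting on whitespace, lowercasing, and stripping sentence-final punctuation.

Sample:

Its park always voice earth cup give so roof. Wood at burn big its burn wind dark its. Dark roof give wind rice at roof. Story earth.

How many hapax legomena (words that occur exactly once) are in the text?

Frequencies: its:3, roof:3, earth:2, give:2, at:2, burn:2, wind:2, dark:2, park:1, always:1, voice:1, cup:1, so:1, wood:1, big:1, rice:1, story:1
Hapax (freq=1): always, big, cup, park, rice, so, story, voice, wood

9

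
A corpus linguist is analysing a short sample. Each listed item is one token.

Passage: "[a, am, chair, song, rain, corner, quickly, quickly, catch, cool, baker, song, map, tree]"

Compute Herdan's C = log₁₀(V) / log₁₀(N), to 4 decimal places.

N = 14, V = 12.
log₁₀(V) = 1.079181, log₁₀(N) = 1.146128
C = 1.079181 / 1.146128 = 0.9416

0.9416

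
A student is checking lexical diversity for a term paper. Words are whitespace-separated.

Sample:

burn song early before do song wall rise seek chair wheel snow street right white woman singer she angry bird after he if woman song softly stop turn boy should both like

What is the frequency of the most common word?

Frequencies: song:3, woman:2, burn:1, early:1, before:1, do:1, wall:1, rise:1, seek:1, chair:1, wheel:1, snow:1, street:1, right:1, white:1, singer:1, she:1, angry:1, bird:1, after:1, … (9 more, each freq 1)
Most common: 'song' with frequency 3.

3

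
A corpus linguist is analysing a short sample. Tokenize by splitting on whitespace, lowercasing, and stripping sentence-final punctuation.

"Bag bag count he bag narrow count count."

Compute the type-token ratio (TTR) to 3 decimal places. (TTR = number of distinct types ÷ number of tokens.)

0.500

N = 8 tokens, V = 4 types.
TTR = V / N = 4 / 8 = 0.500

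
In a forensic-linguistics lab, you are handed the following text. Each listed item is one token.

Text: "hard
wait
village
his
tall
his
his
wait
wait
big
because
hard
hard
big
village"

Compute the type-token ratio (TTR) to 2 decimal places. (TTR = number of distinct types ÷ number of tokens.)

0.47

N = 15 tokens, V = 7 types.
TTR = V / N = 7 / 15 = 0.47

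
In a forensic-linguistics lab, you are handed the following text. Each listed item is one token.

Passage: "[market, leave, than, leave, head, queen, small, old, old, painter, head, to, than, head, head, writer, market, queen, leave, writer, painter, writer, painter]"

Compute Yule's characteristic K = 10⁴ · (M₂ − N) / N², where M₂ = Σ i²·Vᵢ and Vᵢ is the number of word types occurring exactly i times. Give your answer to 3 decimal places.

Frequencies: head:4, leave:3, painter:3, writer:3, market:2, than:2, queen:2, old:2, small:1, to:1
N = 23. Frequency spectrum: V_1=2, V_2=4, V_3=3, V_4=1
M₂ = 1²·2 + 2²·4 + 3²·3 + 4²·1 = 61
K = 10000 × (61 − 23) / 23² = 718.336

718.336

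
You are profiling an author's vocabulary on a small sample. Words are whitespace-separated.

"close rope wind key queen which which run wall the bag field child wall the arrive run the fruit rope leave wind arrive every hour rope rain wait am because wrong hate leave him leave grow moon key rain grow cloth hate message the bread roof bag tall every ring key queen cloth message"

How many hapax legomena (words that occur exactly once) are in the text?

15

Frequencies: the:4, rope:3, key:3, leave:3, wind:2, queen:2, which:2, run:2, wall:2, bag:2, arrive:2, every:2, rain:2, hate:2, grow:2, cloth:2, message:2, close:1, field:1, child:1, … (12 more, each freq 1)
Hapax (freq=1): am, because, bread, child, close, field, fruit, him, hour, moon, ring, roof, tall, wait, wrong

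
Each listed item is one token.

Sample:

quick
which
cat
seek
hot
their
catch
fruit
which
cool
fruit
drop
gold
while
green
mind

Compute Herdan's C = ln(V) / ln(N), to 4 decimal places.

0.9518

N = 16, V = 14.
ln(V) = 2.639057, ln(N) = 2.772589
C = 2.639057 / 2.772589 = 0.9518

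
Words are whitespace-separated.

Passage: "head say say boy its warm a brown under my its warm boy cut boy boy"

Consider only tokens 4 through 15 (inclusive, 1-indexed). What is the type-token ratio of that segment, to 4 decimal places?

0.6667

Segment tokens 4–15: boy, its, warm, a, brown, under, my, its, warm, boy, cut, boy
Segment N = 12, segment V = 8.
TTR = 8 / 12 = 0.6667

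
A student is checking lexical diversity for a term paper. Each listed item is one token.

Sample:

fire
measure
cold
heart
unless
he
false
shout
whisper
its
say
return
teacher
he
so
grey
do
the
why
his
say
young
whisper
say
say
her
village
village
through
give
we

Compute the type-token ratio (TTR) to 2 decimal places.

0.81

N = 31 tokens, V = 25 types.
TTR = V / N = 25 / 31 = 0.81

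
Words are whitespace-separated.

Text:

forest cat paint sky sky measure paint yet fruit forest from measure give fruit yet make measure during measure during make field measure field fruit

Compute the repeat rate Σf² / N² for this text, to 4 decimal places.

Frequencies: measure:5, fruit:3, forest:2, paint:2, sky:2, yet:2, make:2, during:2, field:2, cat:1, from:1, give:1
Σf² = 65; N² = 625
Repeat rate = 65 / 625 = 0.1040

0.1040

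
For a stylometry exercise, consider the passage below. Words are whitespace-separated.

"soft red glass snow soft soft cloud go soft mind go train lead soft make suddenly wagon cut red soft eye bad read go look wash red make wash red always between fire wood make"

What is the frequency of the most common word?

Frequencies: soft:6, red:4, go:3, make:3, wash:2, glass:1, snow:1, cloud:1, mind:1, train:1, lead:1, suddenly:1, wagon:1, cut:1, eye:1, bad:1, read:1, look:1, always:1, between:1, … (2 more, each freq 1)
Most common: 'soft' with frequency 6.

6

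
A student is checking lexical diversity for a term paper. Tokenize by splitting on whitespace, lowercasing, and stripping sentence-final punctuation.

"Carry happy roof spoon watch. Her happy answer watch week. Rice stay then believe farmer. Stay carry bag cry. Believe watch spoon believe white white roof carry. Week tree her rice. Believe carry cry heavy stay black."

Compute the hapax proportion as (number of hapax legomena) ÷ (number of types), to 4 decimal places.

0.3684

Frequencies: carry:4, believe:4, watch:3, stay:3, happy:2, roof:2, spoon:2, her:2, week:2, rice:2, cry:2, white:2, answer:1, then:1, farmer:1, bag:1, tree:1, heavy:1, black:1
Hapax count = 7; type count = 19.
Ratio = 7 / 19 = 0.3684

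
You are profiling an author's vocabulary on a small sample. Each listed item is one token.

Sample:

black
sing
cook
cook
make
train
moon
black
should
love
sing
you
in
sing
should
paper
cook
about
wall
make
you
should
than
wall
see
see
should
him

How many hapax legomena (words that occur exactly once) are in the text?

Frequencies: should:4, sing:3, cook:3, black:2, make:2, you:2, wall:2, see:2, train:1, moon:1, love:1, in:1, paper:1, about:1, than:1, him:1
Hapax (freq=1): about, him, in, love, moon, paper, than, train

8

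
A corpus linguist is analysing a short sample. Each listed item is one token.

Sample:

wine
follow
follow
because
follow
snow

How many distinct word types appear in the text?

4

Distinct types: {because, follow, snow, wine}
V = 4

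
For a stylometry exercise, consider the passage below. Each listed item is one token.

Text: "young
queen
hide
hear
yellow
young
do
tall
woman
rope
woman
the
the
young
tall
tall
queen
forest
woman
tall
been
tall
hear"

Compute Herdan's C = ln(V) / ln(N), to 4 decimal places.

N = 23, V = 12.
ln(V) = 2.484907, ln(N) = 3.135494
C = 2.484907 / 3.135494 = 0.7925

0.7925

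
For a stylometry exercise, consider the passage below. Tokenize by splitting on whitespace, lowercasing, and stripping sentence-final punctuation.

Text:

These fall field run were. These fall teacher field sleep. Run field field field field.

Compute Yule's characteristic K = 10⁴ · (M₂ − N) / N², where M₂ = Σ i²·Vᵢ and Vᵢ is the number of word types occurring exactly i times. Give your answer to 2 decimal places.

Frequencies: field:6, these:2, fall:2, run:2, were:1, teacher:1, sleep:1
N = 15. Frequency spectrum: V_1=3, V_2=3, V_6=1
M₂ = 1²·3 + 2²·3 + 6²·1 = 51
K = 10000 × (51 − 15) / 15² = 1600.00

1600.00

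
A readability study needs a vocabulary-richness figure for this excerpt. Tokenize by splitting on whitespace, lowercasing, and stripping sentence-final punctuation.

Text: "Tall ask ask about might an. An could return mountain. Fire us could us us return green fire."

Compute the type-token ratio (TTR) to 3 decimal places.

N = 18 tokens, V = 11 types.
TTR = V / N = 11 / 18 = 0.611

0.611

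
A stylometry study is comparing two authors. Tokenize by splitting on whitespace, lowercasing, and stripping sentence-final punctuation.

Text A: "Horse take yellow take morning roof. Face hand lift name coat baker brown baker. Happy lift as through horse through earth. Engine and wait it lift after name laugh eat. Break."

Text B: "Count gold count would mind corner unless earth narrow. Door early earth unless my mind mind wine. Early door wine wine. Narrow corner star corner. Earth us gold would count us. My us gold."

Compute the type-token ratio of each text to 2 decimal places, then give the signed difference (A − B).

0.36

TTR(A) = 24/31 = 0.77
TTR(B) = 14/34 = 0.41
Difference = 0.77 − 0.41 = 0.36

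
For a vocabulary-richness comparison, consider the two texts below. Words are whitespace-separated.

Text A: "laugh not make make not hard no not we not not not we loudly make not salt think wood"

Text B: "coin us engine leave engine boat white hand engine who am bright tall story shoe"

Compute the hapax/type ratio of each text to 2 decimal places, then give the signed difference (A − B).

A: hapax=7, V=10, ratio=0.70
B: hapax=12, V=13, ratio=0.92
Difference = 0.70 − 0.92 = -0.22

-0.22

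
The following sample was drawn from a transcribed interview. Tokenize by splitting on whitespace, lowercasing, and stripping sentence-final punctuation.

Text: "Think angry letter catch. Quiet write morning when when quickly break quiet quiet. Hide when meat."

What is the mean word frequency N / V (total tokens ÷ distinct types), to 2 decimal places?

1.33

N = 16 tokens, V = 12 types.
Mean frequency = N / V = 16 / 12 = 1.33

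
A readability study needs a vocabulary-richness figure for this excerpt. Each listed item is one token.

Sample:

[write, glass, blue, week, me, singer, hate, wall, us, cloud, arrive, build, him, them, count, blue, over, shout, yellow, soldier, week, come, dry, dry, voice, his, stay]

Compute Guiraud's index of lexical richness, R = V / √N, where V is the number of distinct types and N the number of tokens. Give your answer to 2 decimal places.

4.62

N = 27, V = 24.
√N = 5.196152
R = 24 / 5.196152 = 4.62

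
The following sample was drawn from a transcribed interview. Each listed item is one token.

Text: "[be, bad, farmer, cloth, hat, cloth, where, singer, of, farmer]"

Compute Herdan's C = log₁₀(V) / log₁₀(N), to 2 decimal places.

N = 10, V = 8.
log₁₀(V) = 0.903090, log₁₀(N) = 1.000000
C = 0.903090 / 1.000000 = 0.90

0.90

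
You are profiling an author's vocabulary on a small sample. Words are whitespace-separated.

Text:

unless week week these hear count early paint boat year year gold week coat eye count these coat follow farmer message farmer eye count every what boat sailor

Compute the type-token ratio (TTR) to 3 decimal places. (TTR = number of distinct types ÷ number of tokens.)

N = 28 tokens, V = 18 types.
TTR = V / N = 18 / 28 = 0.643

0.643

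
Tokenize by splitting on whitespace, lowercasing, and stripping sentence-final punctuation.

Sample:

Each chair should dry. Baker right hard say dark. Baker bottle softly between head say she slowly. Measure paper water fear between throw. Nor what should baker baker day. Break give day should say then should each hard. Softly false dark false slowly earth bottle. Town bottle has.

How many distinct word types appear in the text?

Distinct types: {baker, between, bottle, break, chair, dark, day, dry, each, earth, false, fear, give, hard, has, head, measure, nor, paper, right, say, she, should, slowly, softly, then, throw, town, water, what}
V = 30

30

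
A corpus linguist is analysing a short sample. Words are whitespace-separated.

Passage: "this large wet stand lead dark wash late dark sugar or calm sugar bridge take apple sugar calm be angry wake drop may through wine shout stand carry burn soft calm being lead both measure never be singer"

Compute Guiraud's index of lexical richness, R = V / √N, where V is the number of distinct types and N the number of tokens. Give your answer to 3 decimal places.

N = 38, V = 30.
√N = 6.164414
R = 30 / 6.164414 = 4.867

4.867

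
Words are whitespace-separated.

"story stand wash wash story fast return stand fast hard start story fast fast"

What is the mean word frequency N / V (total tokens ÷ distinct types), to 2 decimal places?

2.00

N = 14 tokens, V = 7 types.
Mean frequency = N / V = 14 / 7 = 2.00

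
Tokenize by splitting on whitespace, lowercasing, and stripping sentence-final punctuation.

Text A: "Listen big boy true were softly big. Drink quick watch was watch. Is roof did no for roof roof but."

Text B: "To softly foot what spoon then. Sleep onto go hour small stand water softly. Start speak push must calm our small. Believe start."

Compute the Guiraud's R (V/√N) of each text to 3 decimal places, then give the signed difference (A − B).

-0.592

A: V=16, N=20, R=3.578
B: V=20, N=23, R=4.170
Difference = 3.578 − 4.170 = -0.592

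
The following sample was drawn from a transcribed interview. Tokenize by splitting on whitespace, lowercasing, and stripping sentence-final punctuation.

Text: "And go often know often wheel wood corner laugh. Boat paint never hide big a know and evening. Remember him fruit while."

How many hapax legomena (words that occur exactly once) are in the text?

16

Frequencies: and:2, often:2, know:2, go:1, wheel:1, wood:1, corner:1, laugh:1, boat:1, paint:1, never:1, hide:1, big:1, a:1, evening:1, remember:1, him:1, fruit:1, while:1
Hapax (freq=1): a, big, boat, corner, evening, fruit, go, hide, him, laugh, never, paint, remember, wheel, while, wood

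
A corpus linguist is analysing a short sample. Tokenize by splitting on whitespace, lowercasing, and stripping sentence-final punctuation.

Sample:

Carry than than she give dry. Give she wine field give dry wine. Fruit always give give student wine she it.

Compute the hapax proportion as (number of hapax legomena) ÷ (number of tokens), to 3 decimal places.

0.286

Frequencies: give:5, she:3, wine:3, than:2, dry:2, carry:1, field:1, fruit:1, always:1, student:1, it:1
Hapax count = 6; token count = 21.
Ratio = 6 / 21 = 0.286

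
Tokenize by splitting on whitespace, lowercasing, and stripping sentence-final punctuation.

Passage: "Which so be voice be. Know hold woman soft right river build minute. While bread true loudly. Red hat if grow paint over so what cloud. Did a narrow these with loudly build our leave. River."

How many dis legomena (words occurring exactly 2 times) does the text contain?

5

Frequencies: so:2, be:2, river:2, build:2, loudly:2, which:1, voice:1, know:1, hold:1, woman:1, soft:1, right:1, minute:1, while:1, bread:1, true:1, red:1, hat:1, if:1, grow:1, … (11 more, each freq 1)
Words with frequency 2: be, build, loudly, river, so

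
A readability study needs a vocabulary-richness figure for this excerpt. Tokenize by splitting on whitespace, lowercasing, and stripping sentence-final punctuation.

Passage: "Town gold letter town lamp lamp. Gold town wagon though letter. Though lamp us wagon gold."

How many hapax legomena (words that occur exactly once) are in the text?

1

Frequencies: town:3, gold:3, lamp:3, letter:2, wagon:2, though:2, us:1
Hapax (freq=1): us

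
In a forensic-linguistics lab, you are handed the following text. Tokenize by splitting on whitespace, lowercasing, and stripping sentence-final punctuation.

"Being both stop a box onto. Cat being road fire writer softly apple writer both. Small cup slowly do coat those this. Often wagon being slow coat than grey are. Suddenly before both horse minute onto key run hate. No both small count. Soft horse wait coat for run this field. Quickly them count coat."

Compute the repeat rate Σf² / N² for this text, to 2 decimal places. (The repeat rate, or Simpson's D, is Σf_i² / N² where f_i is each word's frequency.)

0.03

Frequencies: both:4, coat:4, being:3, onto:2, writer:2, small:2, this:2, horse:2, run:2, count:2, stop:1, a:1, box:1, cat:1, road:1, fire:1, softly:1, apple:1, cup:1, slowly:1, … (20 more, each freq 1)
Σf² = 99; N² = 3025
Repeat rate = 99 / 3025 = 0.03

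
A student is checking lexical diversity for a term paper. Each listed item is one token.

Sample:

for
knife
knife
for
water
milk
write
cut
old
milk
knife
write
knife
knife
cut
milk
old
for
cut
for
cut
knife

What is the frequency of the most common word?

6

Frequencies: knife:6, for:4, cut:4, milk:3, write:2, old:2, water:1
Most common: 'knife' with frequency 6.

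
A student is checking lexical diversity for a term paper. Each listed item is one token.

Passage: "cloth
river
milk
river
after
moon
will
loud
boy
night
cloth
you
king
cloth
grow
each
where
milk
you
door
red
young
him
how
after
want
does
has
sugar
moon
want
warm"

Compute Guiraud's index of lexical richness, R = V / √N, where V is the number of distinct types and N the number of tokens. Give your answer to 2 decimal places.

N = 32, V = 24.
√N = 5.656854
R = 24 / 5.656854 = 4.24

4.24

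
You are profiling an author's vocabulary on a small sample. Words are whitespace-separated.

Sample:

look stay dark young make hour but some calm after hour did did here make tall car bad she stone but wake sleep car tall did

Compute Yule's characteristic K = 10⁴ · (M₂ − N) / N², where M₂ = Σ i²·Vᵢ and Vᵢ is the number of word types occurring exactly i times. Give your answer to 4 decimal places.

Frequencies: did:3, make:2, hour:2, but:2, tall:2, car:2, look:1, stay:1, dark:1, young:1, some:1, calm:1, after:1, here:1, bad:1, she:1, stone:1, wake:1, sleep:1
N = 26. Frequency spectrum: V_1=13, V_2=5, V_3=1
M₂ = 1²·13 + 2²·5 + 3²·1 = 42
K = 10000 × (42 − 26) / 26² = 236.6864

236.6864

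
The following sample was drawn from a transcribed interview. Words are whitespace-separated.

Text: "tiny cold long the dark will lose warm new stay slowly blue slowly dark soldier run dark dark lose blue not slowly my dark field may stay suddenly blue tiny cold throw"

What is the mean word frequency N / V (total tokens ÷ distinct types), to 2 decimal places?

1.60

N = 32 tokens, V = 20 types.
Mean frequency = N / V = 32 / 20 = 1.60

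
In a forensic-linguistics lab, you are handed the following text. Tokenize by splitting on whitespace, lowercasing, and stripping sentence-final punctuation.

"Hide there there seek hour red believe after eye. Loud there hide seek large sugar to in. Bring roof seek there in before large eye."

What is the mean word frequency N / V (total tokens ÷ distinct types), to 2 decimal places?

1.56

N = 25 tokens, V = 16 types.
Mean frequency = N / V = 25 / 16 = 1.56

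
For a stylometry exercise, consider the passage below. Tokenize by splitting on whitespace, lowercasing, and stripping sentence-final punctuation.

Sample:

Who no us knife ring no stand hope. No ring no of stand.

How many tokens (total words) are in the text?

13

Tokens: who, no, us, knife, ring, no, stand, hope, no, ring, no, of, stand
N = 13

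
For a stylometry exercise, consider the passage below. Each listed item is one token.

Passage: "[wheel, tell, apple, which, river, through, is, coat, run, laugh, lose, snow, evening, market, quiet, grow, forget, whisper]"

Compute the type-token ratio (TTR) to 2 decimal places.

N = 18 tokens, V = 18 types.
TTR = V / N = 18 / 18 = 1.00

1.00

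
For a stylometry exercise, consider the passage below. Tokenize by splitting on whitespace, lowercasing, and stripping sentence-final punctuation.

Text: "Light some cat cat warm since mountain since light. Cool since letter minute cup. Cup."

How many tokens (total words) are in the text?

15

Tokens: light, some, cat, cat, warm, since, mountain, since, light, cool, since, letter, minute, cup, cup
N = 15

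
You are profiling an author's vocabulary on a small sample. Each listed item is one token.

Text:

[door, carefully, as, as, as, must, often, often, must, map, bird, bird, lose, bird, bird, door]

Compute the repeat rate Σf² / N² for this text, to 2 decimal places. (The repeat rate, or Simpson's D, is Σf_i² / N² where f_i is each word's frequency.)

Frequencies: bird:4, as:3, door:2, must:2, often:2, carefully:1, map:1, lose:1
Σf² = 40; N² = 256
Repeat rate = 40 / 256 = 0.16

0.16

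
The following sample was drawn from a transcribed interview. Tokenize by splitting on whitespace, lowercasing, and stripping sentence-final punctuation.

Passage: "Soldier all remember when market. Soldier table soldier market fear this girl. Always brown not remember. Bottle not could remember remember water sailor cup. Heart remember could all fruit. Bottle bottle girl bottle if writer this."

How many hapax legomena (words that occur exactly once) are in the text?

Frequencies: remember:5, bottle:4, soldier:3, all:2, market:2, this:2, girl:2, not:2, could:2, when:1, table:1, fear:1, always:1, brown:1, water:1, sailor:1, cup:1, heart:1, fruit:1, if:1, … (1 more, each freq 1)
Hapax (freq=1): always, brown, cup, fear, fruit, heart, if, sailor, table, water, when, writer

12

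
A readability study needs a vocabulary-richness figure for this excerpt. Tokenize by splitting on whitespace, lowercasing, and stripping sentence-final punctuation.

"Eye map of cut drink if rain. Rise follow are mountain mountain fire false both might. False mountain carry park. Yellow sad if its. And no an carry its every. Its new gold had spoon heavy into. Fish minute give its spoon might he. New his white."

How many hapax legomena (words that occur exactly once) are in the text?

28

Frequencies: its:4, mountain:3, if:2, false:2, might:2, carry:2, new:2, spoon:2, eye:1, map:1, of:1, cut:1, drink:1, rain:1, rise:1, follow:1, are:1, fire:1, both:1, park:1, … (16 more, each freq 1)
Hapax (freq=1): an, and, are, both, cut, drink, every, eye, fire, fish, follow, give, gold, had, he, heavy, his, into, map, minute, no, of, park, rain, rise, sad, white, yellow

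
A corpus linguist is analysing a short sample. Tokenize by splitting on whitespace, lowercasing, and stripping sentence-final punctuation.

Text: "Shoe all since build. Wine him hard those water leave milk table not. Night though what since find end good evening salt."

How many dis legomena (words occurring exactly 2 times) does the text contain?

1

Frequencies: since:2, shoe:1, all:1, build:1, wine:1, him:1, hard:1, those:1, water:1, leave:1, milk:1, table:1, not:1, night:1, though:1, what:1, find:1, end:1, good:1, evening:1, … (1 more, each freq 1)
Words with frequency 2: since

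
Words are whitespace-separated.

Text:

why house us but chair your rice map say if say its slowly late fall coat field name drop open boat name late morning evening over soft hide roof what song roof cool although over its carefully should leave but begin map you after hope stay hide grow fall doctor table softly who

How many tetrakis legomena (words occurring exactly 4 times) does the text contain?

0

Frequencies: but:2, map:2, say:2, its:2, late:2, fall:2, name:2, over:2, hide:2, roof:2, why:1, house:1, us:1, chair:1, your:1, rice:1, if:1, slowly:1, coat:1, field:1, … (23 more, each freq 1)
Words with frequency 4: (none)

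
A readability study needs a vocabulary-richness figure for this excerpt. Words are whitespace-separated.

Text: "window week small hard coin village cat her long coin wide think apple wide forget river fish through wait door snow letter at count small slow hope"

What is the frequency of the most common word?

Frequencies: small:2, coin:2, wide:2, window:1, week:1, hard:1, village:1, cat:1, her:1, long:1, think:1, apple:1, forget:1, river:1, fish:1, through:1, wait:1, door:1, snow:1, letter:1, … (4 more, each freq 1)
Most common: 'small' with frequency 2.

2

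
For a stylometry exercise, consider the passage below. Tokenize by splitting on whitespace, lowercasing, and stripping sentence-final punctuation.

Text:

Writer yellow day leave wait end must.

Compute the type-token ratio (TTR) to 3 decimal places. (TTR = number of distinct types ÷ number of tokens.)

N = 7 tokens, V = 7 types.
TTR = V / N = 7 / 7 = 1.000

1.000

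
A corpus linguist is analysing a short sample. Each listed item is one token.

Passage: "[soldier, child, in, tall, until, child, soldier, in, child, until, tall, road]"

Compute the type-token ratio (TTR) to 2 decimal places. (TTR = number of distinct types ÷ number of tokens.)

N = 12 tokens, V = 6 types.
TTR = V / N = 6 / 12 = 0.50

0.50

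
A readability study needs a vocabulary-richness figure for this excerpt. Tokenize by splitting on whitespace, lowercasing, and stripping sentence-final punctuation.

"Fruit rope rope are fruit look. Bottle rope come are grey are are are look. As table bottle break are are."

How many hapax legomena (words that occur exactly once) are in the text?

Frequencies: are:7, rope:3, fruit:2, look:2, bottle:2, come:1, grey:1, as:1, table:1, break:1
Hapax (freq=1): as, break, come, grey, table

5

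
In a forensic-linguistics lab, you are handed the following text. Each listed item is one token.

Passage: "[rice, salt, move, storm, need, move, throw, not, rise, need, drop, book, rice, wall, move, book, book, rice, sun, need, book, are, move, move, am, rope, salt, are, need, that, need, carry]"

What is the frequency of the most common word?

5

Frequencies: move:5, need:5, book:4, rice:3, salt:2, are:2, storm:1, throw:1, not:1, rise:1, drop:1, wall:1, sun:1, am:1, rope:1, that:1, carry:1
Most common: 'move' with frequency 5.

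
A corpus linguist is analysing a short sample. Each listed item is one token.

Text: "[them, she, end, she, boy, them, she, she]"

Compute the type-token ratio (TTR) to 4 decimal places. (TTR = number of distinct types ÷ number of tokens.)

N = 8 tokens, V = 4 types.
TTR = V / N = 4 / 8 = 0.5000

0.5000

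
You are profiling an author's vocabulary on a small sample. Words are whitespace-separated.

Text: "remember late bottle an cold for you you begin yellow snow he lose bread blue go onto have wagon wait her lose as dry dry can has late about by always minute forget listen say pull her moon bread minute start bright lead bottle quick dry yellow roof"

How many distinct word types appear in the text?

Distinct types: {about, always, an, as, begin, blue, bottle, bread, bright, by, can, cold, dry, for, forget, go, has, have, he, her, late, lead, listen, lose, minute, moon, onto, pull, quick, remember, roof, say, snow, start, wagon, wait, yellow, you}
V = 38

38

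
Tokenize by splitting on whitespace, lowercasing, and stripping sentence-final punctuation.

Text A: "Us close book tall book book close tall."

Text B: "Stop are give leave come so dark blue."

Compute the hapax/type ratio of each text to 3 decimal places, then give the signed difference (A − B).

-0.750

A: hapax=1, V=4, ratio=0.250
B: hapax=8, V=8, ratio=1.000
Difference = 0.250 − 1.000 = -0.750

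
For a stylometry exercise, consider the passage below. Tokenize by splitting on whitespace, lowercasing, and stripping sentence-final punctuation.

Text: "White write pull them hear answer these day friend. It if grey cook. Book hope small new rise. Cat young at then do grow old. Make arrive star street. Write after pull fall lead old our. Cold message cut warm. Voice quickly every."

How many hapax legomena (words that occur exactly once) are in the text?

Frequencies: write:2, pull:2, old:2, white:1, them:1, hear:1, answer:1, these:1, day:1, friend:1, it:1, if:1, grey:1, cook:1, book:1, hope:1, small:1, new:1, rise:1, cat:1, … (20 more, each freq 1)
Hapax (freq=1): after, answer, arrive, at, book, cat, cold, cook, cut, day, do, every, fall, friend, grey, grow, hear, hope, if, it, lead, make, message, new, our, quickly, rise, small, star, street, them, then, these, voice, warm, white, young

37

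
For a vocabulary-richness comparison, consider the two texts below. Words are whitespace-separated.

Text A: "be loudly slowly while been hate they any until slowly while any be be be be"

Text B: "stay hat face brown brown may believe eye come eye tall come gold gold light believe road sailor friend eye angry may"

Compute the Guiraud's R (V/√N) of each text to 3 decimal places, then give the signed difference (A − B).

A: V=9, N=16, R=2.250
B: V=15, N=22, R=3.198
Difference = 2.250 − 3.198 = -0.948

-0.948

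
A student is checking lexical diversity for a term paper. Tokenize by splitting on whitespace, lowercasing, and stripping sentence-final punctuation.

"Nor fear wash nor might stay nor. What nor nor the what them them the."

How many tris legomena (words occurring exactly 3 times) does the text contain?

0

Frequencies: nor:5, what:2, the:2, them:2, fear:1, wash:1, might:1, stay:1
Words with frequency 3: (none)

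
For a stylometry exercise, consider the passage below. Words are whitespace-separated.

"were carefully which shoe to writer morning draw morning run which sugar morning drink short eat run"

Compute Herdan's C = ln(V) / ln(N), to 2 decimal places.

0.91

N = 17, V = 13.
ln(V) = 2.564949, ln(N) = 2.833213
C = 2.564949 / 2.833213 = 0.91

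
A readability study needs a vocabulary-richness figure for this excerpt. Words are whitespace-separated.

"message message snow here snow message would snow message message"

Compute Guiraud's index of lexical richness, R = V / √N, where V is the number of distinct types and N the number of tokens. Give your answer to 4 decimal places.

N = 10, V = 4.
√N = 3.162278
R = 4 / 3.162278 = 1.2649

1.2649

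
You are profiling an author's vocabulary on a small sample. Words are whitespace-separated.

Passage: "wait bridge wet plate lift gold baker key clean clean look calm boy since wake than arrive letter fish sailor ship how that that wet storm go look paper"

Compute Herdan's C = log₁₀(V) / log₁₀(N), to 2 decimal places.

N = 29, V = 25.
log₁₀(V) = 1.397940, log₁₀(N) = 1.462398
C = 1.397940 / 1.462398 = 0.96

0.96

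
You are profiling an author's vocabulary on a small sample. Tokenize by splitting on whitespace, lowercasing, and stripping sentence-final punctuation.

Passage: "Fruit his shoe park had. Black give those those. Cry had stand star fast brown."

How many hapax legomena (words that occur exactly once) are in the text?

11

Frequencies: had:2, those:2, fruit:1, his:1, shoe:1, park:1, black:1, give:1, cry:1, stand:1, star:1, fast:1, brown:1
Hapax (freq=1): black, brown, cry, fast, fruit, give, his, park, shoe, stand, star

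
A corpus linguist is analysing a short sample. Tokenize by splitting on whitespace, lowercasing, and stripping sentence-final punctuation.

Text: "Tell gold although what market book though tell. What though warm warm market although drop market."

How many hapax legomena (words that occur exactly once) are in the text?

Frequencies: market:3, tell:2, although:2, what:2, though:2, warm:2, gold:1, book:1, drop:1
Hapax (freq=1): book, drop, gold

3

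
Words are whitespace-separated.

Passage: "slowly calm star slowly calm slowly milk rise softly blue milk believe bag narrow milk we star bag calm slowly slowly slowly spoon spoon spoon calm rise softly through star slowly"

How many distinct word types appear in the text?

13

Distinct types: {bag, believe, blue, calm, milk, narrow, rise, slowly, softly, spoon, star, through, we}
V = 13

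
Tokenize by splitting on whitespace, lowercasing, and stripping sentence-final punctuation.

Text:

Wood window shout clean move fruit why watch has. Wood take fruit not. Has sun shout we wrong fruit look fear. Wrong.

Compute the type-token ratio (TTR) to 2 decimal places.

N = 22 tokens, V = 16 types.
TTR = V / N = 16 / 22 = 0.73

0.73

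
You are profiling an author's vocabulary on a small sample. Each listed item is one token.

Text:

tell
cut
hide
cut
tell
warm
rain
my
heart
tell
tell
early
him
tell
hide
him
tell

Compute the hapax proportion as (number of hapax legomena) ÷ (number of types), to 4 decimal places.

Frequencies: tell:6, cut:2, hide:2, him:2, warm:1, rain:1, my:1, heart:1, early:1
Hapax count = 5; type count = 9.
Ratio = 5 / 9 = 0.5556

0.5556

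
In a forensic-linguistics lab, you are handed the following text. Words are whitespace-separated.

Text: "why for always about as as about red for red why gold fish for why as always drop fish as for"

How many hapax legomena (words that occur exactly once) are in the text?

Frequencies: for:4, as:4, why:3, always:2, about:2, red:2, fish:2, gold:1, drop:1
Hapax (freq=1): drop, gold

2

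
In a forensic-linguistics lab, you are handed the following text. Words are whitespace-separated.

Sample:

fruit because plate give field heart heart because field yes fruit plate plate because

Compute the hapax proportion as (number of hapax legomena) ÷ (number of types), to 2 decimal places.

Frequencies: because:3, plate:3, fruit:2, field:2, heart:2, give:1, yes:1
Hapax count = 2; type count = 7.
Ratio = 2 / 7 = 0.29

0.29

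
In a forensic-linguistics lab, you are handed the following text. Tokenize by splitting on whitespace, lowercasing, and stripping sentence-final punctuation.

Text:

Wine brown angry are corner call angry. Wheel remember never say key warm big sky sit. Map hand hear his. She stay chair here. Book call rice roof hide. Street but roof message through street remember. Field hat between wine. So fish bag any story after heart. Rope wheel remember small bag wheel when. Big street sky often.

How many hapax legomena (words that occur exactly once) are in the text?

Frequencies: wheel:3, remember:3, street:3, wine:2, angry:2, call:2, big:2, sky:2, roof:2, bag:2, brown:1, are:1, corner:1, never:1, say:1, key:1, warm:1, sit:1, map:1, hand:1, … (25 more, each freq 1)
Hapax (freq=1): after, any, are, between, book, brown, but, chair, corner, field, fish, hand, hat, hear, heart, here, hide, his, key, map, message, never, often, rice, rope, say, she, sit, small, so, stay, story, through, warm, when

35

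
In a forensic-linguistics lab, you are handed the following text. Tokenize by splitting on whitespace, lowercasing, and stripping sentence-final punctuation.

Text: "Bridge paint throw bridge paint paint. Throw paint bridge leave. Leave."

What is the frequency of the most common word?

4

Frequencies: paint:4, bridge:3, throw:2, leave:2
Most common: 'paint' with frequency 4.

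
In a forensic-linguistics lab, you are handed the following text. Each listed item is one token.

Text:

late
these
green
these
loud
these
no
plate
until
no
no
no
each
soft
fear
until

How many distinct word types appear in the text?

10

Distinct types: {each, fear, green, late, loud, no, plate, soft, these, until}
V = 10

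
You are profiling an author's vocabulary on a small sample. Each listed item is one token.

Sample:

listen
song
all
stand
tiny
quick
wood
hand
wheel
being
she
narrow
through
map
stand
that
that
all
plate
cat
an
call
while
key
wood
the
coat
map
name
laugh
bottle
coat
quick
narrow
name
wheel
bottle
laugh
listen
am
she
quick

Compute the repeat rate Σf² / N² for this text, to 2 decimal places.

0.04

Frequencies: quick:3, listen:2, all:2, stand:2, wood:2, wheel:2, she:2, narrow:2, map:2, that:2, coat:2, name:2, laugh:2, bottle:2, song:1, tiny:1, hand:1, being:1, through:1, plate:1, … (7 more, each freq 1)
Σf² = 74; N² = 1764
Repeat rate = 74 / 1764 = 0.04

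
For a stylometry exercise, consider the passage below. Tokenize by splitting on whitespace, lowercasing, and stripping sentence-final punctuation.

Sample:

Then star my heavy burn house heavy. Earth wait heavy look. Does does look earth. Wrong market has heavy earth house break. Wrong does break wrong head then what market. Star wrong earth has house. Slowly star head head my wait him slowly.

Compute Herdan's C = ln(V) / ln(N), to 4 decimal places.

N = 43, V = 18.
ln(V) = 2.890372, ln(N) = 3.761200
C = 2.890372 / 3.761200 = 0.7685

0.7685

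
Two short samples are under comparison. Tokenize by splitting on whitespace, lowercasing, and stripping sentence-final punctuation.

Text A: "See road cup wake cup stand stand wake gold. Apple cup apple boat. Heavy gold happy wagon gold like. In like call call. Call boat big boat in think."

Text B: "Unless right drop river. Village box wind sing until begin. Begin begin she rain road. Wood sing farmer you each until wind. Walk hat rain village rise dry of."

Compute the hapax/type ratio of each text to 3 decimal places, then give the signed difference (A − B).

A: hapax=7, V=16, ratio=0.438
B: hapax=16, V=22, ratio=0.727
Difference = 0.438 − 0.727 = -0.289

-0.289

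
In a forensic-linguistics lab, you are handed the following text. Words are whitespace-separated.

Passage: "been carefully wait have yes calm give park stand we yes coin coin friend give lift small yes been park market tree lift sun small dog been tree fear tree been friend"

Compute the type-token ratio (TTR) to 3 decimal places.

0.594

N = 32 tokens, V = 19 types.
TTR = V / N = 19 / 32 = 0.594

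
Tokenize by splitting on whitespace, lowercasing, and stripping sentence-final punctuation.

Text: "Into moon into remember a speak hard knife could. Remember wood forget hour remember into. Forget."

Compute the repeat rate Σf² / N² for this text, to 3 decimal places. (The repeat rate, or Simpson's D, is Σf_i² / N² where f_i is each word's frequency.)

0.117

Frequencies: into:3, remember:3, forget:2, moon:1, a:1, speak:1, hard:1, knife:1, could:1, wood:1, hour:1
Σf² = 30; N² = 256
Repeat rate = 30 / 256 = 0.117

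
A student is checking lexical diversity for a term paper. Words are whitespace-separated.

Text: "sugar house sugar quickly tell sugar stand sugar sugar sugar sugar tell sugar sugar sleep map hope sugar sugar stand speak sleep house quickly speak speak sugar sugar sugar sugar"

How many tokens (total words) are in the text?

Tokens: sugar, house, sugar, quickly, tell, sugar, stand, sugar, sugar, sugar, sugar, tell, sugar, sugar, sleep, map, hope, sugar, sugar, stand, speak, sleep, house, quickly, speak, speak, sugar, sugar, sugar, sugar
N = 30

30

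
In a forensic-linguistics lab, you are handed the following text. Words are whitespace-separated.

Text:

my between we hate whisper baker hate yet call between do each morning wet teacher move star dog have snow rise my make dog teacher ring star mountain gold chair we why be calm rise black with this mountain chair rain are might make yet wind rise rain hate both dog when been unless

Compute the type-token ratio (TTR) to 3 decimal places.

N = 54 tokens, V = 38 types.
TTR = V / N = 38 / 54 = 0.704

0.704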